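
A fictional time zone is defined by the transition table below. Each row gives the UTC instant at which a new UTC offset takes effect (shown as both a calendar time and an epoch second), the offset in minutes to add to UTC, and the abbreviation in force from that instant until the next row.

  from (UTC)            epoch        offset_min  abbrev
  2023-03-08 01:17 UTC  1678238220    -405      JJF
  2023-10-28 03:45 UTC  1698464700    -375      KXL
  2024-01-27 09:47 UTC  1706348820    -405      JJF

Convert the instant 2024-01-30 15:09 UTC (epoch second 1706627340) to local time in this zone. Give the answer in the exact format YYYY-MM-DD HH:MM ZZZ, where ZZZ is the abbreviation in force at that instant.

2024-01-30 08:24 JJF

Query: 2024-01-30 15:09 UTC
Rule 3/3 (JJF, -06:45): 2024-01-27 09:47 UTC ≤ query < +∞
15·60 + 9 - 405 = 504 min
504 = 0·1440 + 504; 504 = 8·60 + 24 → 08:24, same day
→ 2024-01-30 08:24 JJF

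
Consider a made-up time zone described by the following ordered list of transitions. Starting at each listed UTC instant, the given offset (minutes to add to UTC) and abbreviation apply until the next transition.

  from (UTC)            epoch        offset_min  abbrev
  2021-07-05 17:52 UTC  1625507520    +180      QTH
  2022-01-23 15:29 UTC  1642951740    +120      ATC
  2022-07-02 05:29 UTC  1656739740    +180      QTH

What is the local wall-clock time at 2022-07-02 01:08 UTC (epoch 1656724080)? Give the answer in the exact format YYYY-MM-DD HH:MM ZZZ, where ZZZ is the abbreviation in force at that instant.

Query: 2022-07-02 01:08 UTC
Rule 2/3 (ATC, +02:00): 2022-01-23 15:29 UTC ≤ query < 2022-07-02 05:29 UTC
1·60 + 8 + 120 = 188 min
188 = 0·1440 + 188; 188 = 3·60 + 8 → 03:08, same day
→ 2022-07-02 03:08 ATC

2022-07-02 03:08 ATC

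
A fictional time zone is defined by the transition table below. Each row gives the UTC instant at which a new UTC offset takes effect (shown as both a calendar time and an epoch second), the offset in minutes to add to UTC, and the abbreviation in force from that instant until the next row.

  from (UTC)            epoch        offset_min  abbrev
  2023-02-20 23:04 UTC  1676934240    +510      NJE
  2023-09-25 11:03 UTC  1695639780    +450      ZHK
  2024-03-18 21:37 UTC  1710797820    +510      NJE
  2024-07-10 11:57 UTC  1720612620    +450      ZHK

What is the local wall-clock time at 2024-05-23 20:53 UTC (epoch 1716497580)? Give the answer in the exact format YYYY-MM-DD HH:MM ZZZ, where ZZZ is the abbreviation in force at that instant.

2024-05-24 05:23 NJE

Query: 2024-05-23 20:53 UTC
Rule 3/4 (NJE, +08:30): 2024-03-18 21:37 UTC ≤ query < 2024-07-10 11:57 UTC
20·60 + 53 + 510 = 1763 min
1763 = 1·1440 + 323; 323 = 5·60 + 23 → 05:23, 2024-05-23 + 1 day = 2024-05-24
→ 2024-05-24 05:23 NJE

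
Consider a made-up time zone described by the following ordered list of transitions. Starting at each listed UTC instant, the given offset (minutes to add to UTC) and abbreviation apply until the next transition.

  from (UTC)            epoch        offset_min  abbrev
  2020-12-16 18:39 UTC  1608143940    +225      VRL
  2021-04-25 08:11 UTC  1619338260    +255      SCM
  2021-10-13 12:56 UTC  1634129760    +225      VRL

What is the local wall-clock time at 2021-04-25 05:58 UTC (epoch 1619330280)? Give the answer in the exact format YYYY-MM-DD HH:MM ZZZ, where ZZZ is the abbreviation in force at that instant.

2021-04-25 09:43 VRL

Query: 2021-04-25 05:58 UTC
Rule 1/3 (VRL, +03:45): 2020-12-16 18:39 UTC ≤ query < 2021-04-25 08:11 UTC
5·60 + 58 + 225 = 583 min
583 = 0·1440 + 583; 583 = 9·60 + 43 → 09:43, same day
→ 2021-04-25 09:43 VRL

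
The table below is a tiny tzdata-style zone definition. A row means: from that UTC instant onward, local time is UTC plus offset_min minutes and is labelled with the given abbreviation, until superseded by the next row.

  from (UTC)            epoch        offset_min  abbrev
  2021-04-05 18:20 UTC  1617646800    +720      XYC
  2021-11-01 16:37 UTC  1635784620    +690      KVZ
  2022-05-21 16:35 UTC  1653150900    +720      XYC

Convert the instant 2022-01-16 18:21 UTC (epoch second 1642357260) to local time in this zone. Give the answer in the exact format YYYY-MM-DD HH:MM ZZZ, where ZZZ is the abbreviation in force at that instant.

2022-01-17 05:51 KVZ

Query: 2022-01-16 18:21 UTC
Rule 2/3 (KVZ, +11:30): 2021-11-01 16:37 UTC ≤ query < 2022-05-21 16:35 UTC
18·60 + 21 + 690 = 1791 min
1791 = 1·1440 + 351; 351 = 5·60 + 51 → 05:51, 2022-01-16 + 1 day = 2022-01-17
→ 2022-01-17 05:51 KVZ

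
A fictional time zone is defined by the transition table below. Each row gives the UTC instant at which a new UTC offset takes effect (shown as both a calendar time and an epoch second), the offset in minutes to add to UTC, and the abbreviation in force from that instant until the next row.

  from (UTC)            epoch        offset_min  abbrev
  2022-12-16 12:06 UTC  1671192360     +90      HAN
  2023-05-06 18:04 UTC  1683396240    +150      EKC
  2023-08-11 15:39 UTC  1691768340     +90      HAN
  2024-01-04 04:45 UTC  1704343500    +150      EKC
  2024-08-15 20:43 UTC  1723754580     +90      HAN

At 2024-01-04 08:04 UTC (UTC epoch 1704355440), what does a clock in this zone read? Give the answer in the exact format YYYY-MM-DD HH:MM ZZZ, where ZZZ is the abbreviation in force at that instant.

2024-01-04 10:34 EKC

Query: 2024-01-04 08:04 UTC
Rule 4/5 (EKC, +02:30): 2024-01-04 04:45 UTC ≤ query < 2024-08-15 20:43 UTC
8·60 + 4 + 150 = 634 min
634 = 0·1440 + 634; 634 = 10·60 + 34 → 10:34, same day
→ 2024-01-04 10:34 EKC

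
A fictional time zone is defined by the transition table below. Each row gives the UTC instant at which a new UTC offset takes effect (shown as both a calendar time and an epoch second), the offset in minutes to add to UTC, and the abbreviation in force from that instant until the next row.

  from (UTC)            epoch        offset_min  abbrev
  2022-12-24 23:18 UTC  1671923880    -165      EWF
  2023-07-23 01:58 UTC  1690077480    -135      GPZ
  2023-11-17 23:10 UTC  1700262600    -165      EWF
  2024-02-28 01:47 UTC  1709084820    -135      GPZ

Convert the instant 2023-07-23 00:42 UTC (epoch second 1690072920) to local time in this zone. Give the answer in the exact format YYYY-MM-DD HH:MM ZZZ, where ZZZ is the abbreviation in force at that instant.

2023-07-22 21:57 EWF

Query: 2023-07-23 00:42 UTC
Rule 1/4 (EWF, -02:45): 2022-12-24 23:18 UTC ≤ query < 2023-07-23 01:58 UTC
0·60 + 42 - 165 = -123 min
-123 = -1·1440 + 1317; 1317 = 21·60 + 57 → 21:57, 2023-07-23 - 1 day = 2023-07-22
→ 2023-07-22 21:57 EWF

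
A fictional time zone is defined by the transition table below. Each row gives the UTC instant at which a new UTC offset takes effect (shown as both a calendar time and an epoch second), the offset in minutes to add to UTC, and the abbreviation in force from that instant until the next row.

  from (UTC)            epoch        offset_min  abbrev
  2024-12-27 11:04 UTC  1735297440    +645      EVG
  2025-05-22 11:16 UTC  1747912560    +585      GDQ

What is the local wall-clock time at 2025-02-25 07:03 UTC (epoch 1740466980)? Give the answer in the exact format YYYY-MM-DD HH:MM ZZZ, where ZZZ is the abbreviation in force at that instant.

Query: 2025-02-25 07:03 UTC
Rule 1/2 (EVG, +10:45): 2024-12-27 11:04 UTC ≤ query < 2025-05-22 11:16 UTC
7·60 + 3 + 645 = 1068 min
1068 = 0·1440 + 1068; 1068 = 17·60 + 48 → 17:48, same day
→ 2025-02-25 17:48 EVG

2025-02-25 17:48 EVG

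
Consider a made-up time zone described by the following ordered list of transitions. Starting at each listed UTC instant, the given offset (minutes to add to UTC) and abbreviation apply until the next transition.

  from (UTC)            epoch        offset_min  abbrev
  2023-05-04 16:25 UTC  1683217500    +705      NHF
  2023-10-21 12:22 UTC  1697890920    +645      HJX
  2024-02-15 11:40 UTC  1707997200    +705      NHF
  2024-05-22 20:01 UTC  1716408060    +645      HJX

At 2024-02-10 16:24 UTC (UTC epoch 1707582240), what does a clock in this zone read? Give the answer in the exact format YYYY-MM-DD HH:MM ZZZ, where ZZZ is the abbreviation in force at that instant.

2024-02-11 03:09 HJX

Query: 2024-02-10 16:24 UTC
Rule 2/4 (HJX, +10:45): 2023-10-21 12:22 UTC ≤ query < 2024-02-15 11:40 UTC
16·60 + 24 + 645 = 1629 min
1629 = 1·1440 + 189; 189 = 3·60 + 9 → 03:09, 2024-02-10 + 1 day = 2024-02-11
→ 2024-02-11 03:09 HJX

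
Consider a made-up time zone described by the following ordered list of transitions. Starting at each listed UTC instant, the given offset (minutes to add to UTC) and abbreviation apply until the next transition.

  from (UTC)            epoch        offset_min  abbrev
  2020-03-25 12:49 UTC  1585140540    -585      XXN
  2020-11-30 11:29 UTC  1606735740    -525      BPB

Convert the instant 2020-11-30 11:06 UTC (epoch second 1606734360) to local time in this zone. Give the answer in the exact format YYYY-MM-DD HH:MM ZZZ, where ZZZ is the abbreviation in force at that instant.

Query: 2020-11-30 11:06 UTC
Rule 1/2 (XXN, -09:45): 2020-03-25 12:49 UTC ≤ query < 2020-11-30 11:29 UTC
11·60 + 6 - 585 = 81 min
81 = 0·1440 + 81; 81 = 1·60 + 21 → 01:21, same day
→ 2020-11-30 01:21 XXN

2020-11-30 01:21 XXN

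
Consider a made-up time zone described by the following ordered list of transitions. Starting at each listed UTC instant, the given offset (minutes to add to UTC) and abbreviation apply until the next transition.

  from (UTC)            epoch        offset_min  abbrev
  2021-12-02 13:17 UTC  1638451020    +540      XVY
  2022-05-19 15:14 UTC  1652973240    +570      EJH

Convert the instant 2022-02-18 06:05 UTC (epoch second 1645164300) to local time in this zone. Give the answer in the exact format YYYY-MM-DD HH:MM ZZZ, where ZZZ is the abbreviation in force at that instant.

2022-02-18 15:05 XVY

Query: 2022-02-18 06:05 UTC
Rule 1/2 (XVY, +09:00): 2021-12-02 13:17 UTC ≤ query < 2022-05-19 15:14 UTC
6·60 + 5 + 540 = 905 min
905 = 0·1440 + 905; 905 = 15·60 + 5 → 15:05, same day
→ 2022-02-18 15:05 XVY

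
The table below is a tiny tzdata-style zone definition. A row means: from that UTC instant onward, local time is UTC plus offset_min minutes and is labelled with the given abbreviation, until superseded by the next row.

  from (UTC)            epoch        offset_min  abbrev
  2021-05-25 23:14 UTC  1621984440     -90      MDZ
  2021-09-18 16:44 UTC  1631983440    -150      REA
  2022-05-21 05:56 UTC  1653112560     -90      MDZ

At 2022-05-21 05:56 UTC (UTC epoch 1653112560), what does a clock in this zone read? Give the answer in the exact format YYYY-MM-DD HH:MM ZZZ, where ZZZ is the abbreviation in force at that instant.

Query: 2022-05-21 05:56 UTC
Rule 3/3 (MDZ, -01:30): 2022-05-21 05:56 UTC ≤ query < +∞
5·60 + 56 - 90 = 266 min
266 = 0·1440 + 266; 266 = 4·60 + 26 → 04:26, same day
→ 2022-05-21 04:26 MDZ

2022-05-21 04:26 MDZ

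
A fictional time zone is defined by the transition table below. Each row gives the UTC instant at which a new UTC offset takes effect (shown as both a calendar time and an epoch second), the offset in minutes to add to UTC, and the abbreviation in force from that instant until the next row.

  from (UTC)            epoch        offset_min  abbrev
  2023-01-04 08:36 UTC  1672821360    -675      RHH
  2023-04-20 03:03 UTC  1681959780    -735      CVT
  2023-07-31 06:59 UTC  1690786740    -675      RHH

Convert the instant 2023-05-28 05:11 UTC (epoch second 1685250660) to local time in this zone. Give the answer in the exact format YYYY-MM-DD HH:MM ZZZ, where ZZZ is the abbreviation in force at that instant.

2023-05-27 16:56 CVT

Query: 2023-05-28 05:11 UTC
Rule 2/3 (CVT, -12:15): 2023-04-20 03:03 UTC ≤ query < 2023-07-31 06:59 UTC
5·60 + 11 - 735 = -424 min
-424 = -1·1440 + 1016; 1016 = 16·60 + 56 → 16:56, 2023-05-28 - 1 day = 2023-05-27
→ 2023-05-27 16:56 CVT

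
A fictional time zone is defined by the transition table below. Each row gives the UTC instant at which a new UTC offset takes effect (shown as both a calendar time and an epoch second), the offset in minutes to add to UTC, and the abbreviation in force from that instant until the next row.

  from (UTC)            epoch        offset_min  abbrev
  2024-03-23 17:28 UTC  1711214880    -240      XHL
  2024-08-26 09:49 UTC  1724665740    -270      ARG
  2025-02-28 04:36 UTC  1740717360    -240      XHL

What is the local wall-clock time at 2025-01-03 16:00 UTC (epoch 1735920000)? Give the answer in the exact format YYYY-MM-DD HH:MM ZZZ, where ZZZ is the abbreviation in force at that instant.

2025-01-03 11:30 ARG

Query: 2025-01-03 16:00 UTC
Rule 2/3 (ARG, -04:30): 2024-08-26 09:49 UTC ≤ query < 2025-02-28 04:36 UTC
16·60 + 0 - 270 = 690 min
690 = 0·1440 + 690; 690 = 11·60 + 30 → 11:30, same day
→ 2025-01-03 11:30 ARG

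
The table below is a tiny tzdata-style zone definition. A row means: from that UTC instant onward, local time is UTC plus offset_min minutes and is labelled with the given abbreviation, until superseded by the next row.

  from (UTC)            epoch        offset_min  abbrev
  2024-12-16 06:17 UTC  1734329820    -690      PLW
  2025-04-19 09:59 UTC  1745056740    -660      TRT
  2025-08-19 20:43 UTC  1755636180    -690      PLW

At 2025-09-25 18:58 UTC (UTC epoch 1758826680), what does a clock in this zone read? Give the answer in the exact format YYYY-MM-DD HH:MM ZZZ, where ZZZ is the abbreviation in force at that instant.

Query: 2025-09-25 18:58 UTC
Rule 3/3 (PLW, -11:30): 2025-08-19 20:43 UTC ≤ query < +∞
18·60 + 58 - 690 = 448 min
448 = 0·1440 + 448; 448 = 7·60 + 28 → 07:28, same day
→ 2025-09-25 07:28 PLW

2025-09-25 07:28 PLW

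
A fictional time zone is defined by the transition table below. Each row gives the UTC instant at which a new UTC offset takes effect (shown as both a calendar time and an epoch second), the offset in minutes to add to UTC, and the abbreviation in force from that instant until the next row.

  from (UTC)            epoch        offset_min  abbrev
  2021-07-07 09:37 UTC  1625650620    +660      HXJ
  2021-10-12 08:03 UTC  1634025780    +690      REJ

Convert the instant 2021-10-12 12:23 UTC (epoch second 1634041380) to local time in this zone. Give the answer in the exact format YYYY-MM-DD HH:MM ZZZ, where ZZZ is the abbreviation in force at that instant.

2021-10-12 23:53 REJ

Query: 2021-10-12 12:23 UTC
Rule 2/2 (REJ, +11:30): 2021-10-12 08:03 UTC ≤ query < +∞
12·60 + 23 + 690 = 1433 min
1433 = 0·1440 + 1433; 1433 = 23·60 + 53 → 23:53, same day
→ 2021-10-12 23:53 REJ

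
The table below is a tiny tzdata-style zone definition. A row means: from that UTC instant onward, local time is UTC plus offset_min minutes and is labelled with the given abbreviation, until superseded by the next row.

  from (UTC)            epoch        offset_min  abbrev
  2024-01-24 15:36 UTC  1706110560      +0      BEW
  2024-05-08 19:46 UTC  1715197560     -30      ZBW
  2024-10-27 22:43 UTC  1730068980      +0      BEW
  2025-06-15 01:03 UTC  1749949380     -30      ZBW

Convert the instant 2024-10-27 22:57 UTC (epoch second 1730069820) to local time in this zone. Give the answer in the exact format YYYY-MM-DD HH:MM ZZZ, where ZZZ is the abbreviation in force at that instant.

2024-10-27 22:57 BEW

Query: 2024-10-27 22:57 UTC
Rule 3/4 (BEW, +00:00): 2024-10-27 22:43 UTC ≤ query < 2025-06-15 01:03 UTC
22·60 + 57 + 0 = 1377 min
1377 = 0·1440 + 1377; 1377 = 22·60 + 57 → 22:57, same day
→ 2024-10-27 22:57 BEW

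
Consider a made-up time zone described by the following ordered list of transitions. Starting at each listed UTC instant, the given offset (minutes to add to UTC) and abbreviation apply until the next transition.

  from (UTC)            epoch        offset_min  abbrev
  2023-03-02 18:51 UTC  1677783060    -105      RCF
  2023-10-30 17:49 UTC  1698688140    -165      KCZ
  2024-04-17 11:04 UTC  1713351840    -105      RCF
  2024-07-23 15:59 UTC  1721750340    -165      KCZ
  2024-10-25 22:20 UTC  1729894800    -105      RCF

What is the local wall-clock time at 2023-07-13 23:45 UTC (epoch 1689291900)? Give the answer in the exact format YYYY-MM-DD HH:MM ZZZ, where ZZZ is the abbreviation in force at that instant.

Query: 2023-07-13 23:45 UTC
Rule 1/5 (RCF, -01:45): 2023-03-02 18:51 UTC ≤ query < 2023-10-30 17:49 UTC
23·60 + 45 - 105 = 1320 min
1320 = 0·1440 + 1320; 1320 = 22·60 + 0 → 22:00, same day
→ 2023-07-13 22:00 RCF

2023-07-13 22:00 RCF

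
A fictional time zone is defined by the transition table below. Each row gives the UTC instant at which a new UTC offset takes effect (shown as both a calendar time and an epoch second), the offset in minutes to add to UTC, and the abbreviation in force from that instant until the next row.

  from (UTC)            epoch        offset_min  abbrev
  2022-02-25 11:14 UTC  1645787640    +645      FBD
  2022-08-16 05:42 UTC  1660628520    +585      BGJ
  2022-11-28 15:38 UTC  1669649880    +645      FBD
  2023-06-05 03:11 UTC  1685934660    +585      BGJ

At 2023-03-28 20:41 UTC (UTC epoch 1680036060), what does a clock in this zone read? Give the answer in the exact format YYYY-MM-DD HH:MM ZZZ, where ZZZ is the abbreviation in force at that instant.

2023-03-29 07:26 FBD

Query: 2023-03-28 20:41 UTC
Rule 3/4 (FBD, +10:45): 2022-11-28 15:38 UTC ≤ query < 2023-06-05 03:11 UTC
20·60 + 41 + 645 = 1886 min
1886 = 1·1440 + 446; 446 = 7·60 + 26 → 07:26, 2023-03-28 + 1 day = 2023-03-29
→ 2023-03-29 07:26 FBD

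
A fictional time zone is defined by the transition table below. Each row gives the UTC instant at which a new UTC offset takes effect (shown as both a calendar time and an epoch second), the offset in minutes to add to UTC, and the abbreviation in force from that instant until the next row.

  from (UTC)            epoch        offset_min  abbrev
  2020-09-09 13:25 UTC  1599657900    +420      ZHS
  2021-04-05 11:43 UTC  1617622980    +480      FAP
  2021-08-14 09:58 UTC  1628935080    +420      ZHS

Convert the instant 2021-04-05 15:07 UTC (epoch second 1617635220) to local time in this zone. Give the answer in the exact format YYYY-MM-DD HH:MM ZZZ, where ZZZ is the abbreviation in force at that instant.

2021-04-05 23:07 FAP

Query: 2021-04-05 15:07 UTC
Rule 2/3 (FAP, +08:00): 2021-04-05 11:43 UTC ≤ query < 2021-08-14 09:58 UTC
15·60 + 7 + 480 = 1387 min
1387 = 0·1440 + 1387; 1387 = 23·60 + 7 → 23:07, same day
→ 2021-04-05 23:07 FAP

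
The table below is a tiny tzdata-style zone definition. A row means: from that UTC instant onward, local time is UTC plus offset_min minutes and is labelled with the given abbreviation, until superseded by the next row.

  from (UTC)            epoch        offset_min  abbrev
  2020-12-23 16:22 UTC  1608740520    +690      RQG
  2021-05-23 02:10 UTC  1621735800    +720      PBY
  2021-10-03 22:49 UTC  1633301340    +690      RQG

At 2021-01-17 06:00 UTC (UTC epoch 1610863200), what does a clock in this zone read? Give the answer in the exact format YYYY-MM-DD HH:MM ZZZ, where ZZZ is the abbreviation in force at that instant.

2021-01-17 17:30 RQG

Query: 2021-01-17 06:00 UTC
Rule 1/3 (RQG, +11:30): 2020-12-23 16:22 UTC ≤ query < 2021-05-23 02:10 UTC
6·60 + 0 + 690 = 1050 min
1050 = 0·1440 + 1050; 1050 = 17·60 + 30 → 17:30, same day
→ 2021-01-17 17:30 RQG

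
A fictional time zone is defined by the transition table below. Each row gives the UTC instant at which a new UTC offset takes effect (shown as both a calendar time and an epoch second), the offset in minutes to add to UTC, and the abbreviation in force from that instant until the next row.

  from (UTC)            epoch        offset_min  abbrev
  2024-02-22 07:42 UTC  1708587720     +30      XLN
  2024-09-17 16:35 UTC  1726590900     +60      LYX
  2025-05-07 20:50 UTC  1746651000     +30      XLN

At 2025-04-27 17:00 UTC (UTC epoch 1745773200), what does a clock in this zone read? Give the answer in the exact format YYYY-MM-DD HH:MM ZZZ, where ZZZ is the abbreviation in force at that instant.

2025-04-27 18:00 LYX

Query: 2025-04-27 17:00 UTC
Rule 2/3 (LYX, +01:00): 2024-09-17 16:35 UTC ≤ query < 2025-05-07 20:50 UTC
17·60 + 0 + 60 = 1080 min
1080 = 0·1440 + 1080; 1080 = 18·60 + 0 → 18:00, same day
→ 2025-04-27 18:00 LYX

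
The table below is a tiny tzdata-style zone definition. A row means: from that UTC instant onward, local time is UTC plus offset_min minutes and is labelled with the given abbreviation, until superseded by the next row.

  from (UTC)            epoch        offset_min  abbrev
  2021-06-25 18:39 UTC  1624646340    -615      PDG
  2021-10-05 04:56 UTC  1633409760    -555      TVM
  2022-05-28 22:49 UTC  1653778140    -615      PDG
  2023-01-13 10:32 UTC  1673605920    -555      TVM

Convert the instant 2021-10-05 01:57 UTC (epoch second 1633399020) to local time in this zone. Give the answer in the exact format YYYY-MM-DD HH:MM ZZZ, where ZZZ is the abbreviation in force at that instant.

2021-10-04 15:42 PDG

Query: 2021-10-05 01:57 UTC
Rule 1/4 (PDG, -10:15): 2021-06-25 18:39 UTC ≤ query < 2021-10-05 04:56 UTC
1·60 + 57 - 615 = -498 min
-498 = -1·1440 + 942; 942 = 15·60 + 42 → 15:42, 2021-10-05 - 1 day = 2021-10-04
→ 2021-10-04 15:42 PDG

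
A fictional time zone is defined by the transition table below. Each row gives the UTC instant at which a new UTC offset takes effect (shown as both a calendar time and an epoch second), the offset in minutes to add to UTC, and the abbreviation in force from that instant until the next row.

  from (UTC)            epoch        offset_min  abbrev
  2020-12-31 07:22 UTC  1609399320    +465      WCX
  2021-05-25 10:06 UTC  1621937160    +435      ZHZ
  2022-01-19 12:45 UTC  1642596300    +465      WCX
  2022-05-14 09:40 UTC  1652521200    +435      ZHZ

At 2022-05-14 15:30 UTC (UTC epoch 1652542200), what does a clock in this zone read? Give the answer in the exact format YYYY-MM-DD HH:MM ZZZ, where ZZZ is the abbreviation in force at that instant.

Query: 2022-05-14 15:30 UTC
Rule 4/4 (ZHZ, +07:15): 2022-05-14 09:40 UTC ≤ query < +∞
15·60 + 30 + 435 = 1365 min
1365 = 0·1440 + 1365; 1365 = 22·60 + 45 → 22:45, same day
→ 2022-05-14 22:45 ZHZ

2022-05-14 22:45 ZHZ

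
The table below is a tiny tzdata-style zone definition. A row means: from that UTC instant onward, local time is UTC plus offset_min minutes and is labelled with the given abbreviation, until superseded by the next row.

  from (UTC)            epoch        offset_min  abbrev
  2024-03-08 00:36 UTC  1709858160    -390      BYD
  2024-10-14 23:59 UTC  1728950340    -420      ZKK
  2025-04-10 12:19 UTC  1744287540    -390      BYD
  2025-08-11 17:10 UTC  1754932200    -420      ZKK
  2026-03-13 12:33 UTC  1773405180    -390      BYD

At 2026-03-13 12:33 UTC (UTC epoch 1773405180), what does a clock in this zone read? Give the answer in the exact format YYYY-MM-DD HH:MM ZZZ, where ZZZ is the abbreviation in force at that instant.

2026-03-13 06:03 BYD

Query: 2026-03-13 12:33 UTC
Rule 5/5 (BYD, -06:30): 2026-03-13 12:33 UTC ≤ query < +∞
12·60 + 33 - 390 = 363 min
363 = 0·1440 + 363; 363 = 6·60 + 3 → 06:03, same day
→ 2026-03-13 06:03 BYD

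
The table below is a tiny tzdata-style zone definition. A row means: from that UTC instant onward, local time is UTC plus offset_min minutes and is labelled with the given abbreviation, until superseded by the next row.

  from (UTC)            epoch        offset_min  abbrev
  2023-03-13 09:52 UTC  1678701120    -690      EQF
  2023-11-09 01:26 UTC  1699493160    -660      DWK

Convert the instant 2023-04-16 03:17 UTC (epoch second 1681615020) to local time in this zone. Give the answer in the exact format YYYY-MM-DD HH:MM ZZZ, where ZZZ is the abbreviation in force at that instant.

2023-04-15 15:47 EQF

Query: 2023-04-16 03:17 UTC
Rule 1/2 (EQF, -11:30): 2023-03-13 09:52 UTC ≤ query < 2023-11-09 01:26 UTC
3·60 + 17 - 690 = -493 min
-493 = -1·1440 + 947; 947 = 15·60 + 47 → 15:47, 2023-04-16 - 1 day = 2023-04-15
→ 2023-04-15 15:47 EQF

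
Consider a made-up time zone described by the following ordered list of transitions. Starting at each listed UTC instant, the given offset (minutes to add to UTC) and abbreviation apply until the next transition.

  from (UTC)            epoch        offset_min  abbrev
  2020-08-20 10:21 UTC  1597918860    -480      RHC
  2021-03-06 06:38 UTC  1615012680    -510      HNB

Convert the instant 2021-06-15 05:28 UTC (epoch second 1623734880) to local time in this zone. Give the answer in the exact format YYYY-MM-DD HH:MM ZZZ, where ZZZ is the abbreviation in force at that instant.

2021-06-14 20:58 HNB

Query: 2021-06-15 05:28 UTC
Rule 2/2 (HNB, -08:30): 2021-03-06 06:38 UTC ≤ query < +∞
5·60 + 28 - 510 = -182 min
-182 = -1·1440 + 1258; 1258 = 20·60 + 58 → 20:58, 2021-06-15 - 1 day = 2021-06-14
→ 2021-06-14 20:58 HNB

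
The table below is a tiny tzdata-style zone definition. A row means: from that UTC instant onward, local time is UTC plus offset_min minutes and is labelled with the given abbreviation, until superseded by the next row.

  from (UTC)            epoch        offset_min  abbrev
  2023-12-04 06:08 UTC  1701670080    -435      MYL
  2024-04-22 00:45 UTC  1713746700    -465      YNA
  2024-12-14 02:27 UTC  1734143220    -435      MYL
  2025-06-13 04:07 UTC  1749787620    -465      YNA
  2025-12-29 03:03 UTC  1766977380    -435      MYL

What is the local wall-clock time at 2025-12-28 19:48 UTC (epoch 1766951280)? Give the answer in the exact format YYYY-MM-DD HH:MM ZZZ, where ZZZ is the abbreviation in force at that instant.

Query: 2025-12-28 19:48 UTC
Rule 4/5 (YNA, -07:45): 2025-06-13 04:07 UTC ≤ query < 2025-12-29 03:03 UTC
19·60 + 48 - 465 = 723 min
723 = 0·1440 + 723; 723 = 12·60 + 3 → 12:03, same day
→ 2025-12-28 12:03 YNA

2025-12-28 12:03 YNA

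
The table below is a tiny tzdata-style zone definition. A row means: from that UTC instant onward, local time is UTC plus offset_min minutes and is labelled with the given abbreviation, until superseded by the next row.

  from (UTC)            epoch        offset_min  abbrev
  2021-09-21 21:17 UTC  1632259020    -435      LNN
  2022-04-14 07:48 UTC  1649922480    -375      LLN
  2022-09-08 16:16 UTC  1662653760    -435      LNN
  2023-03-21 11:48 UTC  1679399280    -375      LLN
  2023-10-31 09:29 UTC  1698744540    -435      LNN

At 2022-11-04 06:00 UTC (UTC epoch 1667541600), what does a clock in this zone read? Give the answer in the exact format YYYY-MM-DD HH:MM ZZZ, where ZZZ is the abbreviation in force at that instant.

Query: 2022-11-04 06:00 UTC
Rule 3/5 (LNN, -07:15): 2022-09-08 16:16 UTC ≤ query < 2023-03-21 11:48 UTC
6·60 + 0 - 435 = -75 min
-75 = -1·1440 + 1365; 1365 = 22·60 + 45 → 22:45, 2022-11-04 - 1 day = 2022-11-03
→ 2022-11-03 22:45 LNN

2022-11-03 22:45 LNN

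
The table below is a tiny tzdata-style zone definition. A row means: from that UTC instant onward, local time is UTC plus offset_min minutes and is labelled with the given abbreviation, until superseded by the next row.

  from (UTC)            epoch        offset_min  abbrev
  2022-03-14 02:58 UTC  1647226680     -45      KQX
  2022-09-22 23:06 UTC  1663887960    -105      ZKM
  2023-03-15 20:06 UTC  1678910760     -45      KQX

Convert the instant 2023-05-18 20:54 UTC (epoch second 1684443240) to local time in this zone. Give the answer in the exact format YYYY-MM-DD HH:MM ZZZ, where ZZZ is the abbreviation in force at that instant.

2023-05-18 20:09 KQX

Query: 2023-05-18 20:54 UTC
Rule 3/3 (KQX, -00:45): 2023-03-15 20:06 UTC ≤ query < +∞
20·60 + 54 - 45 = 1209 min
1209 = 0·1440 + 1209; 1209 = 20·60 + 9 → 20:09, same day
→ 2023-05-18 20:09 KQX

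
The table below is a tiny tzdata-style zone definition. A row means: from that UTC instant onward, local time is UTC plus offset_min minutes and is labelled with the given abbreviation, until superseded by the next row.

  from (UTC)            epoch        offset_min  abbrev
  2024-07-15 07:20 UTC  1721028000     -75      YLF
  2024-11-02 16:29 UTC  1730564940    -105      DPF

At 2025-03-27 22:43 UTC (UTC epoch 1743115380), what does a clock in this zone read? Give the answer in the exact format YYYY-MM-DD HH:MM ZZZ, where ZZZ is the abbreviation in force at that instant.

2025-03-27 20:58 DPF

Query: 2025-03-27 22:43 UTC
Rule 2/2 (DPF, -01:45): 2024-11-02 16:29 UTC ≤ query < +∞
22·60 + 43 - 105 = 1258 min
1258 = 0·1440 + 1258; 1258 = 20·60 + 58 → 20:58, same day
→ 2025-03-27 20:58 DPF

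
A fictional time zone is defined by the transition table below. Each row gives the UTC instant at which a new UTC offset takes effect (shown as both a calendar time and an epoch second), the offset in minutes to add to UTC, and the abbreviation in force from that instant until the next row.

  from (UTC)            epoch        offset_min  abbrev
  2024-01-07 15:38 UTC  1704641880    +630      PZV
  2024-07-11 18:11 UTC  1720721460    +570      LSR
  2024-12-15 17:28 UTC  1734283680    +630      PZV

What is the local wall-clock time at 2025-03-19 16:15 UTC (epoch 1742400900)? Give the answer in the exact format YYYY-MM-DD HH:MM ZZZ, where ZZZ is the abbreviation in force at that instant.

2025-03-20 02:45 PZV

Query: 2025-03-19 16:15 UTC
Rule 3/3 (PZV, +10:30): 2024-12-15 17:28 UTC ≤ query < +∞
16·60 + 15 + 630 = 1605 min
1605 = 1·1440 + 165; 165 = 2·60 + 45 → 02:45, 2025-03-19 + 1 day = 2025-03-20
→ 2025-03-20 02:45 PZV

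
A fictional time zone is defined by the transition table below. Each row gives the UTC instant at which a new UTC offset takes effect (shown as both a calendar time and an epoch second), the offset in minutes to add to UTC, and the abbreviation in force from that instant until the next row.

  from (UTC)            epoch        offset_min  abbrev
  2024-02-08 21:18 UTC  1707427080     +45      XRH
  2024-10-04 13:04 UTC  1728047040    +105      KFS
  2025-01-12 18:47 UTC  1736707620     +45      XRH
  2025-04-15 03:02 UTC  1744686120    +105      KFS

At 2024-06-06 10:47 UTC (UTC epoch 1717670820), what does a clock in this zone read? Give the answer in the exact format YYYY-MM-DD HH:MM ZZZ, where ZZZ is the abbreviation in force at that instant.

2024-06-06 11:32 XRH

Query: 2024-06-06 10:47 UTC
Rule 1/4 (XRH, +00:45): 2024-02-08 21:18 UTC ≤ query < 2024-10-04 13:04 UTC
10·60 + 47 + 45 = 692 min
692 = 0·1440 + 692; 692 = 11·60 + 32 → 11:32, same day
→ 2024-06-06 11:32 XRH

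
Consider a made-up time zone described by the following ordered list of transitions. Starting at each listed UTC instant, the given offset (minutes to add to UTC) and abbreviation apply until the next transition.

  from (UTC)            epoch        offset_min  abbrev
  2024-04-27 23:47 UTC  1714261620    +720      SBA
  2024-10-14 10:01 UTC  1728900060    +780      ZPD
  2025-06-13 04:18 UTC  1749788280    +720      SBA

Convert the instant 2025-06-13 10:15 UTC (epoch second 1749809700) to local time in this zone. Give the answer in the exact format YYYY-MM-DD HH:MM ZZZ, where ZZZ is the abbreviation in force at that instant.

2025-06-13 22:15 SBA

Query: 2025-06-13 10:15 UTC
Rule 3/3 (SBA, +12:00): 2025-06-13 04:18 UTC ≤ query < +∞
10·60 + 15 + 720 = 1335 min
1335 = 0·1440 + 1335; 1335 = 22·60 + 15 → 22:15, same day
→ 2025-06-13 22:15 SBA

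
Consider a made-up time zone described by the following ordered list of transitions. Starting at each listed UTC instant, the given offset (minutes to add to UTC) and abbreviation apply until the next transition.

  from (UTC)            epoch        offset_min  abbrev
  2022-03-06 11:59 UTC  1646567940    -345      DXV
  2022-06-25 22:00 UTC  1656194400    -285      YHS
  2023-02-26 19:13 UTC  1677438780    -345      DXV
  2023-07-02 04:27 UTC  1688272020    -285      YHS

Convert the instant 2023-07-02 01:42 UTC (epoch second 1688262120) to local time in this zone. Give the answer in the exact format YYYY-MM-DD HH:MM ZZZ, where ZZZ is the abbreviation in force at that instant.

2023-07-01 19:57 DXV

Query: 2023-07-02 01:42 UTC
Rule 3/4 (DXV, -05:45): 2023-02-26 19:13 UTC ≤ query < 2023-07-02 04:27 UTC
1·60 + 42 - 345 = -243 min
-243 = -1·1440 + 1197; 1197 = 19·60 + 57 → 19:57, 2023-07-02 - 1 day = 2023-07-01
→ 2023-07-01 19:57 DXV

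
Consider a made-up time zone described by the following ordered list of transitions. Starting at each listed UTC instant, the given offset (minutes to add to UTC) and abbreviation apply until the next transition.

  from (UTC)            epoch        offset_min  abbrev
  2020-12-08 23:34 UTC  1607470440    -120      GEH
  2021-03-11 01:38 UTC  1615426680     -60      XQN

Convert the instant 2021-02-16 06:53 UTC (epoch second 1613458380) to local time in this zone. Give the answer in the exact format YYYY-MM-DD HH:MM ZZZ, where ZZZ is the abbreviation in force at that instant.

2021-02-16 04:53 GEH

Query: 2021-02-16 06:53 UTC
Rule 1/2 (GEH, -02:00): 2020-12-08 23:34 UTC ≤ query < 2021-03-11 01:38 UTC
6·60 + 53 - 120 = 293 min
293 = 0·1440 + 293; 293 = 4·60 + 53 → 04:53, same day
→ 2021-02-16 04:53 GEH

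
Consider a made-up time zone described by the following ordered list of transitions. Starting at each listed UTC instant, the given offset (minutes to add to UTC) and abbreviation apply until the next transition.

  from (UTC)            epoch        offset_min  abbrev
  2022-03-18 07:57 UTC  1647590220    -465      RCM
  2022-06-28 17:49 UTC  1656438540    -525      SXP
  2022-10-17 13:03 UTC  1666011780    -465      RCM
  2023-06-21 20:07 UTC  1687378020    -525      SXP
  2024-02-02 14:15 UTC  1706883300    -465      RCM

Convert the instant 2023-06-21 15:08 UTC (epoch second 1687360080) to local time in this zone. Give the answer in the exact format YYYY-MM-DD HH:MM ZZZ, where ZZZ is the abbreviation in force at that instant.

2023-06-21 07:23 RCM

Query: 2023-06-21 15:08 UTC
Rule 3/5 (RCM, -07:45): 2022-10-17 13:03 UTC ≤ query < 2023-06-21 20:07 UTC
15·60 + 8 - 465 = 443 min
443 = 0·1440 + 443; 443 = 7·60 + 23 → 07:23, same day
→ 2023-06-21 07:23 RCM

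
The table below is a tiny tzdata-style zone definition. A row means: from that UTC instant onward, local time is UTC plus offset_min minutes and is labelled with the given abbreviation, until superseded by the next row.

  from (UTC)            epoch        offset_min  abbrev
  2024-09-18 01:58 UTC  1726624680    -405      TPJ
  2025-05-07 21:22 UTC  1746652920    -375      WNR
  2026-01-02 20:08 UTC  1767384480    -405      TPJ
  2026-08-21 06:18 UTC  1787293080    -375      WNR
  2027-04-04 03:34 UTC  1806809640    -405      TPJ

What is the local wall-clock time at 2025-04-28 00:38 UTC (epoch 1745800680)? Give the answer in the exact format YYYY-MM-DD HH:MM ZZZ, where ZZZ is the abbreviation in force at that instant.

Query: 2025-04-28 00:38 UTC
Rule 1/5 (TPJ, -06:45): 2024-09-18 01:58 UTC ≤ query < 2025-05-07 21:22 UTC
0·60 + 38 - 405 = -367 min
-367 = -1·1440 + 1073; 1073 = 17·60 + 53 → 17:53, 2025-04-28 - 1 day = 2025-04-27
→ 2025-04-27 17:53 TPJ

2025-04-27 17:53 TPJ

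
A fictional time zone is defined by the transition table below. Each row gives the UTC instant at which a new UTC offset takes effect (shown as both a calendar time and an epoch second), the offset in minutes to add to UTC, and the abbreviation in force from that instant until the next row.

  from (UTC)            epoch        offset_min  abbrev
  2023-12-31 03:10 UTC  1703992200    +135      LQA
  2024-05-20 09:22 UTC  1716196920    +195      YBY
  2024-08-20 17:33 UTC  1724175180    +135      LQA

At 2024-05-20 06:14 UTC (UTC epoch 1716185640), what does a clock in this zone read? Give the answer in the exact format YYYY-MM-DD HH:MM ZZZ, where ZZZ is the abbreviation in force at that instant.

2024-05-20 08:29 LQA

Query: 2024-05-20 06:14 UTC
Rule 1/3 (LQA, +02:15): 2023-12-31 03:10 UTC ≤ query < 2024-05-20 09:22 UTC
6·60 + 14 + 135 = 509 min
509 = 0·1440 + 509; 509 = 8·60 + 29 → 08:29, same day
→ 2024-05-20 08:29 LQA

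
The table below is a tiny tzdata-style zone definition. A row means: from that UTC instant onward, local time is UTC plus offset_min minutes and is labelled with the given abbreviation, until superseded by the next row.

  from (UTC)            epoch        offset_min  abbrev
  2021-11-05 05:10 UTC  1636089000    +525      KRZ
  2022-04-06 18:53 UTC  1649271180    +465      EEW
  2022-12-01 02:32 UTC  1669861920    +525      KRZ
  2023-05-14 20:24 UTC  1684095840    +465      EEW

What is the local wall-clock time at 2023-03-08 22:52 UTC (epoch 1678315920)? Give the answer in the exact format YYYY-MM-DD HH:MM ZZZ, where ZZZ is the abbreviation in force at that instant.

2023-03-09 07:37 KRZ

Query: 2023-03-08 22:52 UTC
Rule 3/4 (KRZ, +08:45): 2022-12-01 02:32 UTC ≤ query < 2023-05-14 20:24 UTC
22·60 + 52 + 525 = 1897 min
1897 = 1·1440 + 457; 457 = 7·60 + 37 → 07:37, 2023-03-08 + 1 day = 2023-03-09
→ 2023-03-09 07:37 KRZ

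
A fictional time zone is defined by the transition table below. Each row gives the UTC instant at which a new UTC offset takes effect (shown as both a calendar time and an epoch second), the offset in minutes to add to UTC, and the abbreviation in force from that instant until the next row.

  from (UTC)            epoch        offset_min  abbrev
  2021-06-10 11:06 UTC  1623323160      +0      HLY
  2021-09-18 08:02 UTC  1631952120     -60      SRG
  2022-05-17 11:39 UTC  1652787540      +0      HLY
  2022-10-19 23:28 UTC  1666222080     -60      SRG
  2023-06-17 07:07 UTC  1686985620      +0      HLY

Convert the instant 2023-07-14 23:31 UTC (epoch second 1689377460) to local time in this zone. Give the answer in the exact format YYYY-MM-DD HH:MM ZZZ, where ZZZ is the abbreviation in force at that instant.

2023-07-14 23:31 HLY

Query: 2023-07-14 23:31 UTC
Rule 5/5 (HLY, +00:00): 2023-06-17 07:07 UTC ≤ query < +∞
23·60 + 31 + 0 = 1411 min
1411 = 0·1440 + 1411; 1411 = 23·60 + 31 → 23:31, same day
→ 2023-07-14 23:31 HLY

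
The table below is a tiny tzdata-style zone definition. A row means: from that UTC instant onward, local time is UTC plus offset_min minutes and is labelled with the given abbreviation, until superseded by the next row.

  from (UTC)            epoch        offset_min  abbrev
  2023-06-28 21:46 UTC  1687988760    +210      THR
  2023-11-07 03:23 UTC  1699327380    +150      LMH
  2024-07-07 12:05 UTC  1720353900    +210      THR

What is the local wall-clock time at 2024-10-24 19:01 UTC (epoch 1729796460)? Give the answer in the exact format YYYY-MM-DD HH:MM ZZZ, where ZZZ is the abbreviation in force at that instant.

2024-10-24 22:31 THR

Query: 2024-10-24 19:01 UTC
Rule 3/3 (THR, +03:30): 2024-07-07 12:05 UTC ≤ query < +∞
19·60 + 1 + 210 = 1351 min
1351 = 0·1440 + 1351; 1351 = 22·60 + 31 → 22:31, same day
→ 2024-10-24 22:31 THR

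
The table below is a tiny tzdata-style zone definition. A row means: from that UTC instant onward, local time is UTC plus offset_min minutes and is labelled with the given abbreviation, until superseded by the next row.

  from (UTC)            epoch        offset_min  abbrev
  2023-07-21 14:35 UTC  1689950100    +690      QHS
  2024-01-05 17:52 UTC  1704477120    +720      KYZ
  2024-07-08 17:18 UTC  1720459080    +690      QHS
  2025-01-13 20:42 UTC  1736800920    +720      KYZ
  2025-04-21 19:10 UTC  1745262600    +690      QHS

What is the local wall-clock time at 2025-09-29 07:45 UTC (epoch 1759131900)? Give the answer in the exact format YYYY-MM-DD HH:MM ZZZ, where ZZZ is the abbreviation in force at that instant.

Query: 2025-09-29 07:45 UTC
Rule 5/5 (QHS, +11:30): 2025-04-21 19:10 UTC ≤ query < +∞
7·60 + 45 + 690 = 1155 min
1155 = 0·1440 + 1155; 1155 = 19·60 + 15 → 19:15, same day
→ 2025-09-29 19:15 QHS

2025-09-29 19:15 QHS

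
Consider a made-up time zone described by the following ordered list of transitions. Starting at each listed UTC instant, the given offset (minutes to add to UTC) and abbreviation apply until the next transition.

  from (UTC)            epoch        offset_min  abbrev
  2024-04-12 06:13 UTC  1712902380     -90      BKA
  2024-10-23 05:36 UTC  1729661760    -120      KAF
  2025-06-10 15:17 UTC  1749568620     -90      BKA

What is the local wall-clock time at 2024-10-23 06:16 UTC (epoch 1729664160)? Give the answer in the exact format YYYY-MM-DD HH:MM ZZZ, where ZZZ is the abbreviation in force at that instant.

Query: 2024-10-23 06:16 UTC
Rule 2/3 (KAF, -02:00): 2024-10-23 05:36 UTC ≤ query < 2025-06-10 15:17 UTC
6·60 + 16 - 120 = 256 min
256 = 0·1440 + 256; 256 = 4·60 + 16 → 04:16, same day
→ 2024-10-23 04:16 KAF

2024-10-23 04:16 KAF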